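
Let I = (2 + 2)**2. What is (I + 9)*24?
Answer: 600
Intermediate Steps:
I = 16 (I = 4**2 = 16)
(I + 9)*24 = (16 + 9)*24 = 25*24 = 600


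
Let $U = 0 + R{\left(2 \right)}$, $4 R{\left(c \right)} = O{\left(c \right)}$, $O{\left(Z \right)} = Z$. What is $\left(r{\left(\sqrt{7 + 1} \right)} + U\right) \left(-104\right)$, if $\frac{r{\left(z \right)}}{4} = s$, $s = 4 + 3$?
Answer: $-2964$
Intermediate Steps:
$R{\left(c \right)} = \frac{c}{4}$
$s = 7$
$r{\left(z \right)} = 28$ ($r{\left(z \right)} = 4 \cdot 7 = 28$)
$U = \frac{1}{2}$ ($U = 0 + \frac{1}{4} \cdot 2 = 0 + \frac{1}{2} = \frac{1}{2} \approx 0.5$)
$\left(r{\left(\sqrt{7 + 1} \right)} + U\right) \left(-104\right) = \left(28 + \frac{1}{2}\right) \left(-104\right) = \frac{57}{2} \left(-104\right) = -2964$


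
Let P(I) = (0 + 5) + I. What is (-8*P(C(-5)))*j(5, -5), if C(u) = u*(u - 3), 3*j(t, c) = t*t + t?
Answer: -3600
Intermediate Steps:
j(t, c) = t/3 + t**2/3 (j(t, c) = (t*t + t)/3 = (t**2 + t)/3 = (t + t**2)/3 = t/3 + t**2/3)
C(u) = u*(-3 + u)
P(I) = 5 + I
(-8*P(C(-5)))*j(5, -5) = (-8*(5 - 5*(-3 - 5)))*((1/3)*5*(1 + 5)) = (-8*(5 - 5*(-8)))*((1/3)*5*6) = -8*(5 + 40)*10 = -8*45*10 = -360*10 = -3600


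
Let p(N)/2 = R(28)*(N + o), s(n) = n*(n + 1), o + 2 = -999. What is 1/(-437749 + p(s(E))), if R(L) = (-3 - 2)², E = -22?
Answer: -1/464699 ≈ -2.1519e-6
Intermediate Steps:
o = -1001 (o = -2 - 999 = -1001)
R(L) = 25 (R(L) = (-5)² = 25)
s(n) = n*(1 + n)
p(N) = -50050 + 50*N (p(N) = 2*(25*(N - 1001)) = 2*(25*(-1001 + N)) = 2*(-25025 + 25*N) = -50050 + 50*N)
1/(-437749 + p(s(E))) = 1/(-437749 + (-50050 + 50*(-22*(1 - 22)))) = 1/(-437749 + (-50050 + 50*(-22*(-21)))) = 1/(-437749 + (-50050 + 50*462)) = 1/(-437749 + (-50050 + 23100)) = 1/(-437749 - 26950) = 1/(-464699) = -1/464699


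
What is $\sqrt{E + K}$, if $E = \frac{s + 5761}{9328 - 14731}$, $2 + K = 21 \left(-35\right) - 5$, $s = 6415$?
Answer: $\frac{i \sqrt{21726554406}}{5403} \approx 27.281 i$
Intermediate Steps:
$K = -742$ ($K = -2 + \left(21 \left(-35\right) - 5\right) = -2 - 740 = -742$)
$E = - \frac{12176}{5403}$ ($E = \frac{6415 + 5761}{9328 - 14731} = \frac{12176}{-5403} = 12176 \left(- \frac{1}{5403}\right) = - \frac{12176}{5403} \approx -2.2536$)
$\sqrt{E + K} = \sqrt{- \frac{12176}{5403} - 742} = \sqrt{- \frac{4021202}{5403}} = \frac{i \sqrt{21726554406}}{5403}$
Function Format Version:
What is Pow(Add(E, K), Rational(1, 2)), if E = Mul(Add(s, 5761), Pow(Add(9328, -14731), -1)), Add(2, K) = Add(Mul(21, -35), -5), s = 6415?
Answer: Mul(Rational(1, 5403), I, Pow(21726554406, Rational(1, 2))) ≈ Mul(27.281, I)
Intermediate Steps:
K = -742 (K = Add(-2, Add(Mul(21, -35), -5)) = Add(-2, Add(-735, -5)) = Add(-2, -740) = -742)
E = Rational(-12176, 5403) (E = Mul(Add(6415, 5761), Pow(Add(9328, -14731), -1)) = Mul(12176, Pow(-5403, -1)) = Mul(12176, Rational(-1, 5403)) = Rational(-12176, 5403) ≈ -2.2536)
Pow(Add(E, K), Rational(1, 2)) = Pow(Add(Rational(-12176, 5403), -742), Rational(1, 2)) = Pow(Rational(-4021202, 5403), Rational(1, 2)) = Mul(Rational(1, 5403), I, Pow(21726554406, Rational(1, 2)))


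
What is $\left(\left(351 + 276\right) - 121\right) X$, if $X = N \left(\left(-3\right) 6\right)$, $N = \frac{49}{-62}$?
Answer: $\frac{223146}{31} \approx 7198.3$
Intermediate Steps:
$N = - \frac{49}{62}$ ($N = 49 \left(- \frac{1}{62}\right) = - \frac{49}{62} \approx -0.79032$)
$X = \frac{441}{31}$ ($X = - \frac{49 \left(\left(-3\right) 6\right)}{62} = \left(- \frac{49}{62}\right) \left(-18\right) = \frac{441}{31} \approx 14.226$)
$\left(\left(351 + 276\right) - 121\right) X = \left(\left(351 + 276\right) - 121\right) \frac{441}{31} = \left(627 - 121\right) \frac{441}{31} = 506 \cdot \frac{441}{31} = \frac{223146}{31}$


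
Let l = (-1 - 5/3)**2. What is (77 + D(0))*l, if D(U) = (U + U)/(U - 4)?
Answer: 4928/9 ≈ 547.56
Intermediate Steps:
D(U) = 2*U/(-4 + U) (D(U) = (2*U)/(-4 + U) = 2*U/(-4 + U))
l = 64/9 (l = (-1 - 5*1/3)**2 = (-1 - 5/3)**2 = (-8/3)**2 = 64/9 ≈ 7.1111)
(77 + D(0))*l = (77 + 2*0/(-4 + 0))*(64/9) = (77 + 2*0/(-4))*(64/9) = (77 + 2*0*(-1/4))*(64/9) = (77 + 0)*(64/9) = 77*(64/9) = 4928/9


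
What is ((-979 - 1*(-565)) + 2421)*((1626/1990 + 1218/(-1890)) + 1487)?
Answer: 2969831713/995 ≈ 2.9848e+6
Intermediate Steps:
((-979 - 1*(-565)) + 2421)*((1626/1990 + 1218/(-1890)) + 1487) = ((-979 + 565) + 2421)*((1626*(1/1990) + 1218*(-1/1890)) + 1487) = (-414 + 2421)*((813/995 - 29/45) + 1487) = 2007*(1546/8955 + 1487) = 2007*(13317631/8955) = 2969831713/995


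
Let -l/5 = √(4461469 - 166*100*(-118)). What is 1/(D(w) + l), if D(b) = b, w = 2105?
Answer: -421/31215140 - √6420269/31215140 ≈ -9.4660e-5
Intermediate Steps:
l = -5*√6420269 (l = -5*√(4461469 - 166*100*(-118)) = -5*√(4461469 - 16600*(-118)) = -5*√(4461469 + 1958800) = -5*√6420269 ≈ -12669.)
1/(D(w) + l) = 1/(2105 - 5*√6420269)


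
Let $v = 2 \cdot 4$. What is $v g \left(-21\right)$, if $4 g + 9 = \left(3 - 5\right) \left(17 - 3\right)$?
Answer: $1554$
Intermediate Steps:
$v = 8$
$g = - \frac{37}{4}$ ($g = - \frac{9}{4} + \frac{\left(3 - 5\right) \left(17 - 3\right)}{4} = - \frac{9}{4} + \frac{\left(-2\right) \left(17 + \left(-5 + 2\right)\right)}{4} = - \frac{9}{4} + \frac{\left(-2\right) \left(17 - 3\right)}{4} = - \frac{9}{4} + \frac{\left(-2\right) 14}{4} = - \frac{9}{4} + \frac{1}{4} \left(-28\right) = - \frac{9}{4} - 7 = - \frac{37}{4} \approx -9.25$)
$v g \left(-21\right) = 8 \left(- \frac{37}{4}\right) \left(-21\right) = \left(-74\right) \left(-21\right) = 1554$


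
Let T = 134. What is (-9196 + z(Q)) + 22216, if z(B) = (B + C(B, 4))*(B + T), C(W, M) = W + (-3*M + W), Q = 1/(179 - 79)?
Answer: 114159003/10000 ≈ 11416.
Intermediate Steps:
Q = 1/100 ≈ 0.010000
C(W, M) = -3*M + 2*W (C(W, M) = W + (W - 3*M) = -3*M + 2*W)
z(B) = (-12 + 3*B)*(134 + B) (z(B) = (B + (-3*4 + 2*B))*(B + 134) = (B + (-12 + 2*B))*(134 + B) = (-12 + 3*B)*(134 + B))
(-9196 + z(Q)) + 22216 = (-9196 + (-1608 + 3*(1/100)**2 + 390*(1/100))) + 22216 = (-9196 + (-1608 + 3*(1/10000) + 39/10)) + 22216 = (-9196 + (-1608 + 3/10000 + 39/10)) + 22216 = (-9196 - 16040997/10000) + 22216 = -108000997/10000 + 22216 = 114159003/10000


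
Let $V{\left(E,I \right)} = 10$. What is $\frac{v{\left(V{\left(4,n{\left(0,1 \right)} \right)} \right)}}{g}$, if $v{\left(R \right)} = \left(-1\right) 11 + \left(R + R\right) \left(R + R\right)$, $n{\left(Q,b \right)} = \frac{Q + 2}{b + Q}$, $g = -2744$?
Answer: $- \frac{389}{2744} \approx -0.14176$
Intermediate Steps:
$n{\left(Q,b \right)} = \frac{2 + Q}{Q + b}$
$v{\left(R \right)} = -11 + 4 R^{2}$ ($v{\left(R \right)} = -11 + 2 R 2 R = -11 + 4 R^{2}$)
$\frac{v{\left(V{\left(4,n{\left(0,1 \right)} \right)} \right)}}{g} = \frac{-11 + 4 \cdot 10^{2}}{-2744} = \left(-11 + 4 \cdot 100\right) \left(- \frac{1}{2744}\right) = \left(-11 + 400\right) \left(- \frac{1}{2744}\right) = 389 \left(- \frac{1}{2744}\right) = - \frac{389}{2744}$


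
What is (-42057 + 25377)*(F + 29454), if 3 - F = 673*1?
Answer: -480117120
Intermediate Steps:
F = -670 (F = 3 - 673 = -670)
(-42057 + 25377)*(F + 29454) = (-42057 + 25377)*(-670 + 29454) = -16680*28784 = -480117120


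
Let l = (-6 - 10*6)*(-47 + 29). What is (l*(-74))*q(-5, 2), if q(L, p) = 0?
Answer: 0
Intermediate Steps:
l = 1188 (l = (-6 - 60)*(-18) = -66*(-18) = 1188)
(l*(-74))*q(-5, 2) = (1188*(-74))*0 = -87912*0 = 0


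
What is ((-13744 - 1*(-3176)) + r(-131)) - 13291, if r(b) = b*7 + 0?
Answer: -24776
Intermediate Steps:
r(b) = 7*b (r(b) = 7*b + 0 = 7*b)
((-13744 - 1*(-3176)) + r(-131)) - 13291 = ((-13744 - 1*(-3176)) + 7*(-131)) - 13291 = ((-13744 + 3176) - 917) - 13291 = (-10568 - 917) - 13291 = -11485 - 13291 = -24776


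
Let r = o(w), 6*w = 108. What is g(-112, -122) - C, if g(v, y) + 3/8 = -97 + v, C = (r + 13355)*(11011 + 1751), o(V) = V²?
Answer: -1396572859/8 ≈ -1.7457e+8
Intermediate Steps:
w = 18 (w = (⅙)*108 = 18)
r = 324 (r = 18² = 324)
C = 174571398 (C = (324 + 13355)*(11011 + 1751) = 13679*12762 = 174571398)
g(v, y) = -779/8 + v (g(v, y) = -3/8 + (-97 + v) = -779/8 + v)
g(-112, -122) - C = (-779/8 - 112) - 1*174571398 = -1675/8 - 174571398 = -1396572859/8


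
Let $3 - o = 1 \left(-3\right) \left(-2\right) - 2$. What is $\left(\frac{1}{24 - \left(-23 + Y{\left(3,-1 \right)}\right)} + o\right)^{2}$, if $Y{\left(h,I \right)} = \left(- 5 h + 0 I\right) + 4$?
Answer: $\frac{3249}{3364} \approx 0.96581$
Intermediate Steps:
$Y{\left(h,I \right)} = 4 - 5 h$ ($Y{\left(h,I \right)} = \left(- 5 h + 0\right) + 4 = - 5 h + 4 = 4 - 5 h$)
$o = -1$ ($o = 3 - \left(1 \left(-3\right) \left(-2\right) - 2\right) = 3 - \left(\left(-3\right) \left(-2\right) - 2\right) = 3 - \left(6 - 2\right) = 3 - 4 = -1$)
$\left(\frac{1}{24 - \left(-23 + Y{\left(3,-1 \right)}\right)} + o\right)^{2} = \left(\frac{1}{24 + \left(23 - \left(4 - 15\right)\right)} - 1\right)^{2} = \left(\frac{1}{24 + \left(23 - -11\right)} - 1\right)^{2} = \left(\frac{1}{24 + \left(23 + 11\right)} - 1\right)^{2} = \left(\frac{1}{24 + 34} - 1\right)^{2} = \left(\frac{1}{58} - 1\right)^{2} = \left(- \frac{57}{58}\right)^{2} = \frac{3249}{3364}$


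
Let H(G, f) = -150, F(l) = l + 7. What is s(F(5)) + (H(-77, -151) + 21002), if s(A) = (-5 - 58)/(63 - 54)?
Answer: 20845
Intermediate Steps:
F(l) = 7 + l
s(A) = -7 (s(A) = -63/9 = -63*1/9 = -7)
s(F(5)) + (H(-77, -151) + 21002) = -7 + (-150 + 21002) = -7 + 20852 = 20845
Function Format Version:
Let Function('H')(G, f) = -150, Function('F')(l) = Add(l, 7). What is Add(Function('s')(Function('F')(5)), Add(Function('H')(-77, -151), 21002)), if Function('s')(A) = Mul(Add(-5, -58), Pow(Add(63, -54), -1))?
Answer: 20845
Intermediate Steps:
Function('F')(l) = Add(7, l)
Function('s')(A) = -7 (Function('s')(A) = Mul(-63, Pow(9, -1)) = Mul(-63, Rational(1, 9)) = -7)
Add(Function('s')(Function('F')(5)), Add(Function('H')(-77, -151), 21002)) = Add(-7, Add(-150, 21002)) = Add(-7, 20852) = 20845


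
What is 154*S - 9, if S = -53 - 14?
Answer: -10327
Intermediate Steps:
S = -67
154*S - 9 = 154*(-67) - 9 = -10318 - 9 = -10327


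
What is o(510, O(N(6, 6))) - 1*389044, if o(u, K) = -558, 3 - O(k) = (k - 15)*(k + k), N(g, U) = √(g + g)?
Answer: -389602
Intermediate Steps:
N(g, U) = √2*√g (N(g, U) = √(2*g) = √2*√g)
O(k) = 3 - 2*k*(-15 + k) (O(k) = 3 - (k - 15)*(k + k) = 3 - (-15 + k)*2*k = 3 - 2*k*(-15 + k))
o(510, O(N(6, 6))) - 1*389044 = -558 - 1*389044 = -558 - 389044 = -389602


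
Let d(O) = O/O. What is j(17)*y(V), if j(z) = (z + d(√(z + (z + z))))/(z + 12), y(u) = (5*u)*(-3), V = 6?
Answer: -1620/29 ≈ -55.862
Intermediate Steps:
y(u) = -15*u
d(O) = 1
j(z) = (1 + z)/(12 + z) (j(z) = (z + 1)/(z + 12) = (1 + z)/(12 + z))
j(17)*y(V) = ((1 + 17)/(12 + 17))*(-15*6) = (18/29)*(-90) = -1620/29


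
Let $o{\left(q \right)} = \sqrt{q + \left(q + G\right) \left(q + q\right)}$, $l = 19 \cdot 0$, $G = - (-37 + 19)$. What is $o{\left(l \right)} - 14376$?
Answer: $-14376$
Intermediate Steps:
$G = 18$ ($G = \left(-1\right) \left(-18\right) = 18$)
$l = 0$
$o{\left(q \right)} = \sqrt{q + 2 q \left(18 + q\right)}$ ($o{\left(q \right)} = \sqrt{q + \left(q + 18\right) \left(q + q\right)} = \sqrt{q + \left(18 + q\right) 2 q} = \sqrt{q + 2 q \left(18 + q\right)}$)
$o{\left(l \right)} - 14376 = \sqrt{0 \left(37 + 2 \cdot 0\right)} - 14376 = \sqrt{0 \left(37 + 0\right)} - 14376 = \sqrt{0 \cdot 37} - 14376 = \sqrt{0} - 14376 = 0 - 14376 = -14376$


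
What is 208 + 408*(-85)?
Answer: -34472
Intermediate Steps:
208 + 408*(-85) = 208 - 34680 = -34472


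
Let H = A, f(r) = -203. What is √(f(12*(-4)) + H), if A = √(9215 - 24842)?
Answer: √(-203 + I*√15627) ≈ 4.2073 + 14.856*I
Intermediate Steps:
A = I*√15627 (A = √(-15627) = I*√15627 ≈ 125.01*I)
H = I*√15627 ≈ 125.01*I
√(f(12*(-4)) + H) = √(-203 + I*√15627)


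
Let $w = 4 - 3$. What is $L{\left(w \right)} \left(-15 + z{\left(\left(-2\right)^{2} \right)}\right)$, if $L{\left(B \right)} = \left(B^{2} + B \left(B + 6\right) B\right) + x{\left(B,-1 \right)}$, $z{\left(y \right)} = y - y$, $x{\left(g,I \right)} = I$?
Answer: $-105$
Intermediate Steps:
$w = 1$ ($w = 4 - 3 = 1$)
$z{\left(y \right)} = 0$
$L{\left(B \right)} = -1 + B^{2} + B^{2} \left(6 + B\right)$ ($L{\left(B \right)} = \left(B^{2} + B \left(B + 6\right) B\right) - 1 = \left(B^{2} + B \left(6 + B\right) B\right) - 1 = \left(B^{2} + B^{2} \left(6 + B\right)\right) - 1 = -1 + B^{2} + B^{2} \left(6 + B\right)$)
$L{\left(w \right)} \left(-15 + z{\left(\left(-2\right)^{2} \right)}\right) = \left(-1 + 1^{3} + 7 \cdot 1^{2}\right) \left(-15 + 0\right) = \left(-1 + 1 + 7 \cdot 1\right) \left(-15\right) = \left(-1 + 1 + 7\right) \left(-15\right) = 7 \left(-15\right) = -105$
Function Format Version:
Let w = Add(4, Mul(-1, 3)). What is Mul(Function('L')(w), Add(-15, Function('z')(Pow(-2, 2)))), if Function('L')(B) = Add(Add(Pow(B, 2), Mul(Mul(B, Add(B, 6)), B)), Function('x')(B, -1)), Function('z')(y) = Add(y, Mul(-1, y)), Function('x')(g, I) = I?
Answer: -105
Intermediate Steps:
w = 1 (w = Add(4, -3) = 1)
Function('z')(y) = 0
Function('L')(B) = Add(-1, Pow(B, 2), Mul(Pow(B, 2), Add(6, B))) (Function('L')(B) = Add(Add(Pow(B, 2), Mul(Mul(B, Add(B, 6)), B)), -1) = Add(Add(Pow(B, 2), Mul(Mul(B, Add(6, B)), B)), -1) = Add(Add(Pow(B, 2), Mul(Pow(B, 2), Add(6, B))), -1) = Add(-1, Pow(B, 2), Mul(Pow(B, 2), Add(6, B))))
Mul(Function('L')(w), Add(-15, Function('z')(Pow(-2, 2)))) = Mul(Add(-1, Pow(1, 3), Mul(7, Pow(1, 2))), Add(-15, 0)) = Mul(Add(-1, 1, Mul(7, 1)), -15) = Mul(Add(-1, 1, 7), -15) = Mul(7, -15) = -105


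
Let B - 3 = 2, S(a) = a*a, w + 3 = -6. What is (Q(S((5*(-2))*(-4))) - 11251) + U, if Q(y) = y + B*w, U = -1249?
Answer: -10945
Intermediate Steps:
w = -9 (w = -3 - 6 = -9)
S(a) = a²
B = 5 (B = 3 + 2 = 5)
Q(y) = -45 + y (Q(y) = y + 5*(-9) = y - 45 = -45 + y)
(Q(S((5*(-2))*(-4))) - 11251) + U = ((-45 + ((5*(-2))*(-4))²) - 11251) - 1249 = ((-45 + (-10*(-4))²) - 11251) - 1249 = ((-45 + 40²) - 11251) - 1249 = ((-45 + 1600) - 11251) - 1249 = (1555 - 11251) - 1249 = -9696 - 1249 = -10945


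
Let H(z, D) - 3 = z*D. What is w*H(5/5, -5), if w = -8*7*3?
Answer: 336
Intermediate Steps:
H(z, D) = 3 + D*z (H(z, D) = 3 + z*D = 3 + D*z)
w = -168 (w = -56*3 = -168)
w*H(5/5, -5) = -168*(3 - 25/5) = -168*(3 - 5*1) = -168*(3 - 5) = -168*(-2) = 336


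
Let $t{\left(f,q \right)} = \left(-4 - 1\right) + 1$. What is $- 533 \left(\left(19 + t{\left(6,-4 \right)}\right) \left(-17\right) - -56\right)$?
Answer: $106067$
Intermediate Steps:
$t{\left(f,q \right)} = -4$ ($t{\left(f,q \right)} = -5 + 1 = -4$)
$- 533 \left(\left(19 + t{\left(6,-4 \right)}\right) \left(-17\right) - -56\right) = - 533 \left(\left(19 - 4\right) \left(-17\right) - -56\right) = - 533 \left(15 \left(-17\right) + 56\right) = - 533 \left(-255 + 56\right) = \left(-533\right) \left(-199\right) = 106067$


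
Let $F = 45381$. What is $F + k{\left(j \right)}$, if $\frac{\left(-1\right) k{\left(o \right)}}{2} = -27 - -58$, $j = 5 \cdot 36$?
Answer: $45319$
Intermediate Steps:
$j = 180$
$k{\left(o \right)} = -62$ ($k{\left(o \right)} = - 2 \left(-27 - -58\right) = - 2 \left(-27 + 58\right) = \left(-2\right) 31 = -62$)
$F + k{\left(j \right)} = 45381 - 62 = 45319$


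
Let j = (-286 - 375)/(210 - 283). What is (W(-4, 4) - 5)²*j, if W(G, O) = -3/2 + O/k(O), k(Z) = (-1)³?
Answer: 291501/292 ≈ 998.29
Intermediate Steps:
k(Z) = -1
j = 661/73 (j = -661/(-73) = -661*(-1/73) = 661/73 ≈ 9.0548)
W(G, O) = -3/2 - O (W(G, O) = -3/2 + O/(-1) = -3*½ + O*(-1) = -3/2 - O)
(W(-4, 4) - 5)²*j = ((-3/2 - 1*4) - 5)²*(661/73) = ((-3/2 - 4) - 5)²*(661/73) = (-11/2 - 5)²*(661/73) = (-21/2)²*(661/73) = (441/4)*(661/73) = 291501/292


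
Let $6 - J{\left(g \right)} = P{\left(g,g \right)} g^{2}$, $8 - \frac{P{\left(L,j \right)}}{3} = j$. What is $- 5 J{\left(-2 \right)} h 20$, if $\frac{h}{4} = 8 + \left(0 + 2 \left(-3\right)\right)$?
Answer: $91200$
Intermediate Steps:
$P{\left(L,j \right)} = 24 - 3 j$
$J{\left(g \right)} = 6 - g^{2} \left(24 - 3 g\right)$ ($J{\left(g \right)} = 6 - \left(24 - 3 g\right) g^{2} = 6 - g^{2} \left(24 - 3 g\right)$)
$h = 8$ ($h = 4 \left(8 + \left(0 + 2 \left(-3\right)\right)\right) = 4 \left(8 + \left(0 - 6\right)\right) = 4 \left(8 - 6\right) = 4 \cdot 2 = 8$)
$- 5 J{\left(-2 \right)} h 20 = - 5 \left(6 + 3 \left(-2\right)^{2} \left(-8 - 2\right)\right) 8 \cdot 20 = - 5 \left(6 + 3 \cdot 4 \left(-10\right)\right) 8 \cdot 20 = - 5 \left(6 - 120\right) 8 \cdot 20 = \left(-5\right) \left(-114\right) 8 \cdot 20 = 570 \cdot 8 \cdot 20 = 4560 \cdot 20 = 91200$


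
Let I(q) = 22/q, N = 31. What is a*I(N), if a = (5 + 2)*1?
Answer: 154/31 ≈ 4.9677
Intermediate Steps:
a = 7 (a = 7*1 = 7)
a*I(N) = 7*(22/31) = 154/31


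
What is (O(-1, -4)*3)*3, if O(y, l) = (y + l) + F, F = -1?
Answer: -54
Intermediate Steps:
O(y, l) = -1 + l + y (O(y, l) = (y + l) - 1 = (l + y) - 1 = -1 + l + y)
(O(-1, -4)*3)*3 = ((-1 - 4 - 1)*3)*3 = -6*3*3 = -18*3 = -54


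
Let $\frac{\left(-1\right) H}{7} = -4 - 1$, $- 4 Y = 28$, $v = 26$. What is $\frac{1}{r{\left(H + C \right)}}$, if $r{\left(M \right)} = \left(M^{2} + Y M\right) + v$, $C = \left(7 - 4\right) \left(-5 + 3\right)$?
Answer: $\frac{1}{664} \approx 0.001506$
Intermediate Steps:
$Y = -7$ ($Y = \left(- \frac{1}{4}\right) 28 = -7$)
$H = 35$ ($H = - 7 \left(-4 - 1\right) = \left(-7\right) \left(-5\right) = 35$)
$C = -6$ ($C = 3 \left(-2\right) = -6$)
$r{\left(M \right)} = 26 + M^{2} - 7 M$ ($r{\left(M \right)} = \left(M^{2} - 7 M\right) + 26 = 26 + M^{2} - 7 M$)
$\frac{1}{r{\left(H + C \right)}} = \frac{1}{26 + \left(35 - 6\right)^{2} - 7 \left(35 - 6\right)} = \frac{1}{26 + 29^{2} - 203} = \frac{1}{26 + 841 - 203} = \frac{1}{664}$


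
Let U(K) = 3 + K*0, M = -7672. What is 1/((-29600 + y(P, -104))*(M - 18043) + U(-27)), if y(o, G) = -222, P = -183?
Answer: 1/766872733 ≈ 1.3040e-9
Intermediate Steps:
U(K) = 3 (U(K) = 3 + 0 = 3)
1/((-29600 + y(P, -104))*(M - 18043) + U(-27)) = 1/((-29600 - 222)*(-7672 - 18043) + 3) = 1/(-29822*(-25715) + 3) = 1/(766872730 + 3) = 1/766872733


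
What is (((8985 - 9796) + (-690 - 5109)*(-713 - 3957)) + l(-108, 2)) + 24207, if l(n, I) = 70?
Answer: 27104796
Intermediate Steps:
(((8985 - 9796) + (-690 - 5109)*(-713 - 3957)) + l(-108, 2)) + 24207 = (((8985 - 9796) + (-690 - 5109)*(-713 - 3957)) + 70) + 24207 = ((-811 - 5799*(-4670)) + 70) + 24207 = ((-811 + 27081330) + 70) + 24207 = (27080519 + 70) + 24207 = 27080589 + 24207 = 27104796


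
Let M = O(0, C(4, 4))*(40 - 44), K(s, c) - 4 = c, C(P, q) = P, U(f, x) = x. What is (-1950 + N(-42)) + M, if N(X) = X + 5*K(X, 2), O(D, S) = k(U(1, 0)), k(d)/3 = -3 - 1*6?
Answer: -1854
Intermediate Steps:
k(d) = -27 (k(d) = 3*(-3 - 1*6) = 3*(-3 - 6) = 3*(-9) = -27)
O(D, S) = -27
K(s, c) = 4 + c
M = 108 (M = -27*(40 - 44) = -27*(-4) = 108)
N(X) = 30 + X (N(X) = X + 5*(4 + 2) = X + 5*6 = X + 30 = 30 + X)
(-1950 + N(-42)) + M = (-1950 + (30 - 42)) + 108 = (-1950 - 12) + 108 = -1962 + 108 = -1854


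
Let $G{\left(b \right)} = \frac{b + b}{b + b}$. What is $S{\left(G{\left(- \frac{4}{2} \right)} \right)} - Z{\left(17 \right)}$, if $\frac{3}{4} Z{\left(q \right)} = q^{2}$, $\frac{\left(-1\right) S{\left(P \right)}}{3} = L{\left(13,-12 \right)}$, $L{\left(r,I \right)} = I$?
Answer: $- \frac{1048}{3} \approx -349.33$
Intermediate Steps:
$G{\left(b \right)} = 1$ ($G{\left(b \right)} = \frac{2 b}{2 b} = 2 b \frac{1}{2 b} = 1$)
$S{\left(P \right)} = 36$ ($S{\left(P \right)} = \left(-3\right) \left(-12\right) = 36$)
$Z{\left(q \right)} = \frac{4 q^{2}}{3}$
$S{\left(G{\left(- \frac{4}{2} \right)} \right)} - Z{\left(17 \right)} = 36 - \frac{4 \cdot 17^{2}}{3} = 36 - \frac{4}{3} \cdot 289 = 36 - \frac{1156}{3} = - \frac{1048}{3}$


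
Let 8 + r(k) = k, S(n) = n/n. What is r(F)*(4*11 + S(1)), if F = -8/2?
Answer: -540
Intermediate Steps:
S(n) = 1
F = -4 (F = -8*½ = -4)
r(k) = -8 + k
r(F)*(4*11 + S(1)) = (-8 - 4)*(4*11 + 1) = -12*(44 + 1) = -12*45 = -540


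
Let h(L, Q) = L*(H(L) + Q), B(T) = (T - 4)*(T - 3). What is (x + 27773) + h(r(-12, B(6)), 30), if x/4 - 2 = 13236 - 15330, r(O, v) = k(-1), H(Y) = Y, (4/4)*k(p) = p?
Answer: 19376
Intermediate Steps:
k(p) = p
B(T) = (-4 + T)*(-3 + T)
r(O, v) = -1
h(L, Q) = L*(L + Q)
x = -8368 (x = 8 + 4*(13236 - 15330) = 8 + 4*(-2094) = 8 - 8376 = -8368)
(x + 27773) + h(r(-12, B(6)), 30) = (-8368 + 27773) - (-1 + 30) = 19405 - 1*29 = 19405 - 29 = 19376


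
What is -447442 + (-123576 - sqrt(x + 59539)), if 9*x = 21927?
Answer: -571018 - sqrt(557778)/3 ≈ -5.7127e+5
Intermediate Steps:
x = 7309/3 (x = (1/9)*21927 = 7309/3 ≈ 2436.3)
-447442 + (-123576 - sqrt(x + 59539)) = -447442 + (-123576 - sqrt(7309/3 + 59539)) = -447442 + (-123576 - sqrt(185926/3)) = -447442 + (-123576 - sqrt(557778)/3) = -571018 - sqrt(557778)/3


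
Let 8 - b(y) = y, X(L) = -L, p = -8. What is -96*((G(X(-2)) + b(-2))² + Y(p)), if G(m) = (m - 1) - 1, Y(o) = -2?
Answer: -9408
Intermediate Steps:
b(y) = 8 - y
G(m) = -2 + m (G(m) = (-1 + m) - 1 = -2 + m)
-96*((G(X(-2)) + b(-2))² + Y(p)) = -96*(((-2 - 1*(-2)) + (8 - 1*(-2)))² - 2) = -96*(((-2 + 2) + (8 + 2))² - 2) = -96*((0 + 10)² - 2) = -96*(10² - 2) = -96*(100 - 2) = -96*98 = -9408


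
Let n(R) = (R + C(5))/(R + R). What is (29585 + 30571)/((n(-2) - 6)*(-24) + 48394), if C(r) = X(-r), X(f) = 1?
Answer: 15039/12133 ≈ 1.2395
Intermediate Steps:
C(r) = 1
n(R) = (1 + R)/(2*R) (n(R) = (R + 1)/(R + R) = (1 + R)/((2*R)) = (1 + R)*(1/(2*R)) = (1 + R)/(2*R))
(29585 + 30571)/((n(-2) - 6)*(-24) + 48394) = (29585 + 30571)/(((½)*(1 - 2)/(-2) - 6)*(-24) + 48394) = 60156/(((½)*(-½)*(-1) - 6)*(-24) + 48394) = 60156/((¼ - 6)*(-24) + 48394) = 60156/(-23/4*(-24) + 48394) = 60156/(138 + 48394) = 60156/48532 = 60156*(1/48532) = 15039/12133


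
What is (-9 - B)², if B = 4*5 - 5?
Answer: 576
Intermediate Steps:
B = 15 (B = 20 - 5 = 15)
(-9 - B)² = (-9 - 1*15)² = (-9 - 15)² = (-24)² = 576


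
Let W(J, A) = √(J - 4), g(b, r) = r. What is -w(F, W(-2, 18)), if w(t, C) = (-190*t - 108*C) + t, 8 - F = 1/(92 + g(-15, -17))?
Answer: 37737/25 + 108*I*√6 ≈ 1509.5 + 264.54*I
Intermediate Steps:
W(J, A) = √(-4 + J)
F = 599/75 (F = 8 - 1/(92 - 17) = 8 - 1/75 = 599/75 ≈ 7.9867)
w(t, C) = -189*t - 108*C
-w(F, W(-2, 18)) = -(-189*599/75 - 108*√(-4 - 2)) = -(-37737/25 - 108*I*√6) = 37737/25 + 108*I*√6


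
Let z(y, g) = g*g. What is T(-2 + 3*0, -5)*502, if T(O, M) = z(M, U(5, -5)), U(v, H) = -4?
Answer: 8032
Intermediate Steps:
z(y, g) = g²
T(O, M) = 16 (T(O, M) = (-4)² = 16)
T(-2 + 3*0, -5)*502 = 16*502 = 8032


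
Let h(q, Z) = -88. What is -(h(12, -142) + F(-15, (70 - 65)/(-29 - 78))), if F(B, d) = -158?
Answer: 246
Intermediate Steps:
-(h(12, -142) + F(-15, (70 - 65)/(-29 - 78))) = -(-88 - 158) = -1*(-246) = 246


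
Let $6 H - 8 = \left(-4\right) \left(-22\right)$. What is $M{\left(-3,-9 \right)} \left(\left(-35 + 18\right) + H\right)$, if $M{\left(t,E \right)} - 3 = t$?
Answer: $0$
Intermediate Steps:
$M{\left(t,E \right)} = 3 + t$
$H = 16$ ($H = \frac{4}{3} + \frac{\left(-4\right) \left(-22\right)}{6} = \frac{4}{3} + \frac{1}{6} \cdot 88 = \frac{4}{3} + \frac{44}{3} = 16$)
$M{\left(-3,-9 \right)} \left(\left(-35 + 18\right) + H\right) = \left(3 - 3\right) \left(\left(-35 + 18\right) + 16\right) = 0 \left(-17 + 16\right) = 0 \left(-1\right) = 0$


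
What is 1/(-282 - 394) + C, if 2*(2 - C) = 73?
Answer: -23323/676 ≈ -34.501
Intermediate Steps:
C = -69/2 (C = 2 - ½*73 = 2 - 73/2 = -69/2 ≈ -34.500)
1/(-282 - 394) + C = 1/(-282 - 394) - 69/2 = 1/(-676) - 69/2 = -1/676 - 69/2 = -23323/676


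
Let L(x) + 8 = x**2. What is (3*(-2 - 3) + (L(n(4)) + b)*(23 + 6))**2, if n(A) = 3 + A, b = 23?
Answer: 3389281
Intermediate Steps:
L(x) = -8 + x**2
(3*(-2 - 3) + (L(n(4)) + b)*(23 + 6))**2 = (3*(-2 - 3) + ((-8 + (3 + 4)**2) + 23)*(23 + 6))**2 = (3*(-5) + ((-8 + 7**2) + 23)*29)**2 = (-15 + ((-8 + 49) + 23)*29)**2 = (-15 + (41 + 23)*29)**2 = (-15 + 64*29)**2 = (-15 + 1856)**2 = 1841**2 = 3389281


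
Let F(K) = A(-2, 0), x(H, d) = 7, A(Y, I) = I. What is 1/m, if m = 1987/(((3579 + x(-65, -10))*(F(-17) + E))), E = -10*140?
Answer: -5020400/1987 ≈ -2526.6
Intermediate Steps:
E = -1400
F(K) = 0
m = -1987/5020400 (m = 1987/(((3579 + 7)*(0 - 1400))) = 1987/((3586*(-1400))) = 1987/(-5020400) = 1987*(-1/5020400) = -1987/5020400 ≈ -0.00039579)
1/m = 1/(-1987/5020400) = -5020400/1987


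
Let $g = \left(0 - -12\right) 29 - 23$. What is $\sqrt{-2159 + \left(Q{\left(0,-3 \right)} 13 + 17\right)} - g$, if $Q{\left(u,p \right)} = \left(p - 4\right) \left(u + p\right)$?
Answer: $-325 + i \sqrt{1869} \approx -325.0 + 43.232 i$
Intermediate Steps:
$Q{\left(u,p \right)} = \left(-4 + p\right) \left(p + u\right)$
$g = 325$ ($g = \left(0 + 12\right) 29 - 23 = 12 \cdot 29 - 23 = 348 - 23 = 325$)
$\sqrt{-2159 + \left(Q{\left(0,-3 \right)} 13 + 17\right)} - g = \sqrt{-2159 + \left(\left(\left(-3\right)^{2} - -12 - 0 - 0\right) 13 + 17\right)} - 325 = \sqrt{-2159 + \left(\left(9 + 12 + 0 + 0\right) 13 + 17\right)} - 325 = \sqrt{-2159 + \left(21 \cdot 13 + 17\right)} - 325 = \sqrt{-2159 + \left(273 + 17\right)} - 325 = \sqrt{-2159 + 290} - 325 = \sqrt{-1869} - 325 = i \sqrt{1869} - 325 = -325 + i \sqrt{1869}$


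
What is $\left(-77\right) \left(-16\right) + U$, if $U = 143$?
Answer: $1375$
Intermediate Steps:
$\left(-77\right) \left(-16\right) + U = \left(-77\right) \left(-16\right) + 143 = 1232 + 143 = 1375$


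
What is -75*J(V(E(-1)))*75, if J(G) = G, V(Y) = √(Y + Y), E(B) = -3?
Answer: -5625*I*√6 ≈ -13778.0*I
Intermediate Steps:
V(Y) = √2*√Y (V(Y) = √(2*Y) = √2*√Y)
-75*J(V(E(-1)))*75 = -75*√2*√(-3)*75 = -75*√2*I*√3*75 = -75*I*√6*75 = -5625*I*√6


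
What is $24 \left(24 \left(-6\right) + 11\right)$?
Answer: $-3192$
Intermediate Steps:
$24 \left(24 \left(-6\right) + 11\right) = 24 \left(-144 + 11\right) = 24 \left(-133\right) = -3192$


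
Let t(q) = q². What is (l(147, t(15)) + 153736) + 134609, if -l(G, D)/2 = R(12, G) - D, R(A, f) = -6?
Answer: 288807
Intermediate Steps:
l(G, D) = 12 + 2*D (l(G, D) = -2*(-6 - D) = 12 + 2*D)
(l(147, t(15)) + 153736) + 134609 = ((12 + 2*15²) + 153736) + 134609 = ((12 + 2*225) + 153736) + 134609 = ((12 + 450) + 153736) + 134609 = (462 + 153736) + 134609 = 154198 + 134609 = 288807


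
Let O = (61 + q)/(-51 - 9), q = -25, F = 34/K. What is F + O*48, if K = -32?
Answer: -2389/80 ≈ -29.862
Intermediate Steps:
F = -17/16 (F = 34/(-32) = 34*(-1/32) = -17/16 ≈ -1.0625)
O = -3/5 (O = (61 - 25)/(-51 - 9) = 36/(-60) = 36*(-1/60) = -3/5 ≈ -0.60000)
F + O*48 = -17/16 - 3/5*48 = -17/16 - 144/5 = -2389/80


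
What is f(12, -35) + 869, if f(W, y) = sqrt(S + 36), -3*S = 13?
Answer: 869 + sqrt(285)/3 ≈ 874.63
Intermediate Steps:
S = -13/3 (S = -1/3*13 = -13/3 ≈ -4.3333)
f(W, y) = sqrt(285)/3 (f(W, y) = sqrt(-13/3 + 36) = sqrt(95/3) = sqrt(285)/3)
f(12, -35) + 869 = sqrt(285)/3 + 869 = 869 + sqrt(285)/3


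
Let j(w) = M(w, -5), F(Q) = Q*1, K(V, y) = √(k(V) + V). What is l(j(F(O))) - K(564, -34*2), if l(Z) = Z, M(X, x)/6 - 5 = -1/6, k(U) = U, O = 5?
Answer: 29 - 2*√282 ≈ -4.5857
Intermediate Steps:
K(V, y) = √2*√V (K(V, y) = √(V + V) = √(2*V) = √2*√V)
M(X, x) = 29 (M(X, x) = 30 + 6*(-1/6) = 30 + 6*(-1*⅙) = 30 + 6*(-⅙) = 30 - 1 = 29)
F(Q) = Q
j(w) = 29
l(j(F(O))) - K(564, -34*2) = 29 - √2*√564 = 29 - √2*2*√141 = 29 - 2*√282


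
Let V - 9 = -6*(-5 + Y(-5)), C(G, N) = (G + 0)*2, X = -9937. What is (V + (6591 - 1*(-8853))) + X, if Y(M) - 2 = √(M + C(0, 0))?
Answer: 5534 - 6*I*√5 ≈ 5534.0 - 13.416*I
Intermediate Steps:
C(G, N) = 2*G (C(G, N) = G*2 = 2*G)
Y(M) = 2 + √M (Y(M) = 2 + √(M + 2*0) = 2 + √(M + 0) = 2 + √M)
V = 27 - 6*I*√5 (V = 9 - 6*(-5 + (2 + √(-5))) = 9 - 6*(-5 + (2 + I*√5)) = 9 - 6*(-3 + I*√5) = 9 + (18 - 6*I*√5) = 27 - 6*I*√5 ≈ 27.0 - 13.416*I)
(V + (6591 - 1*(-8853))) + X = ((27 - 6*I*√5) + (6591 - 1*(-8853))) - 9937 = ((27 - 6*I*√5) + (6591 + 8853)) - 9937 = ((27 - 6*I*√5) + 15444) - 9937 = (15471 - 6*I*√5) - 9937 = 5534 - 6*I*√5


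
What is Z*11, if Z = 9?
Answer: 99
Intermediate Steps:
Z*11 = 9*11 = 99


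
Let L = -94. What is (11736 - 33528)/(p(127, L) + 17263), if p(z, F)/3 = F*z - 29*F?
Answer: 21792/10373 ≈ 2.1008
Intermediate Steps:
p(z, F) = -87*F + 3*F*z (p(z, F) = 3*(F*z - 29*F) = 3*(-29*F + F*z) = -87*F + 3*F*z)
(11736 - 33528)/(p(127, L) + 17263) = (11736 - 33528)/(3*(-94)*(-29 + 127) + 17263) = -21792/(3*(-94)*98 + 17263) = -21792/(-27636 + 17263) = -21792/(-10373) = -21792*(-1/10373) = 21792/10373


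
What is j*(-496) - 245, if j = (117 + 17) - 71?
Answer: -31493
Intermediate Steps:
j = 63 (j = 134 - 71 = 63)
j*(-496) - 245 = 63*(-496) - 245 = -31248 - 245 = -31493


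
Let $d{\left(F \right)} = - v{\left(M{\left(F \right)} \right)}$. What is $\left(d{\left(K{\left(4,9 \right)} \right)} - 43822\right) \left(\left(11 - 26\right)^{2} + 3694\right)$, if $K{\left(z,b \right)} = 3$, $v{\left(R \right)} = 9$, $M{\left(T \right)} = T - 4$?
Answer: $-171773689$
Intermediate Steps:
$M{\left(T \right)} = -4 + T$
$d{\left(F \right)} = -9$ ($d{\left(F \right)} = \left(-1\right) 9 = -9$)
$\left(d{\left(K{\left(4,9 \right)} \right)} - 43822\right) \left(\left(11 - 26\right)^{2} + 3694\right) = \left(-9 - 43822\right) \left(\left(11 - 26\right)^{2} + 3694\right) = - 43831 \left(\left(-15\right)^{2} + 3694\right) = - 43831 \left(225 + 3694\right) = \left(-43831\right) 3919 = -171773689$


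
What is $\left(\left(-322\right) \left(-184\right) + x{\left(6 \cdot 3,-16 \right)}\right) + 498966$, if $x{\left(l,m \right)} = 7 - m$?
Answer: $558237$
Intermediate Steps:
$\left(\left(-322\right) \left(-184\right) + x{\left(6 \cdot 3,-16 \right)}\right) + 498966 = \left(\left(-322\right) \left(-184\right) + \left(7 - -16\right)\right) + 498966 = \left(59248 + \left(7 + 16\right)\right) + 498966 = \left(59248 + 23\right) + 498966 = 59271 + 498966 = 558237$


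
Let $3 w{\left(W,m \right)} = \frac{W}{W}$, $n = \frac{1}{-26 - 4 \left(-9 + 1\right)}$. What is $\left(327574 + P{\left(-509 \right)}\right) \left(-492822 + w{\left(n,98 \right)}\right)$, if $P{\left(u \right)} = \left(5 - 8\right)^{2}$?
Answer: $- \frac{484320000095}{3} \approx -1.6144 \cdot 10^{11}$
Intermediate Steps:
$P{\left(u \right)} = 9$ ($P{\left(u \right)} = \left(-3\right)^{2} = 9$)
$n = \frac{1}{6}$ ($n = \frac{1}{-26 - -32} = \frac{1}{-26 + 32} = \frac{1}{6} \approx 0.16667$)
$w{\left(W,m \right)} = \frac{1}{3}$ ($w{\left(W,m \right)} = \frac{W \frac{1}{W}}{3} = \frac{1}{3} \cdot 1 = \frac{1}{3}$)
$\left(327574 + P{\left(-509 \right)}\right) \left(-492822 + w{\left(n,98 \right)}\right) = \left(327574 + 9\right) \left(-492822 + \frac{1}{3}\right) = 327583 \left(- \frac{1478465}{3}\right) = - \frac{484320000095}{3}$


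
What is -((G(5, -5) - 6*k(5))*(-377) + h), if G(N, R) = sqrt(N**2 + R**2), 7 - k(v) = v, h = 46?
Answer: -4570 + 1885*sqrt(2) ≈ -1904.2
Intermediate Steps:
k(v) = 7 - v
-((G(5, -5) - 6*k(5))*(-377) + h) = -((sqrt(5**2 + (-5)**2) - 6*(7 - 1*5))*(-377) + 46) = -((sqrt(25 + 25) - 6*(7 - 5))*(-377) + 46) = -((sqrt(50) - 6*2)*(-377) + 46) = -((5*sqrt(2) - 12)*(-377) + 46) = -((-12 + 5*sqrt(2))*(-377) + 46) = -((4524 - 1885*sqrt(2)) + 46) = -(4570 - 1885*sqrt(2)) = -4570 + 1885*sqrt(2)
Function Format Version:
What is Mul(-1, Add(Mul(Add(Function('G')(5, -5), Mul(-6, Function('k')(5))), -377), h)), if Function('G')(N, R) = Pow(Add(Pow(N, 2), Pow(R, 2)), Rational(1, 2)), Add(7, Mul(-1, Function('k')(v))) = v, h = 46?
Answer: Add(-4570, Mul(1885, Pow(2, Rational(1, 2)))) ≈ -1904.2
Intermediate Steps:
Function('k')(v) = Add(7, Mul(-1, v))
Mul(-1, Add(Mul(Add(Function('G')(5, -5), Mul(-6, Function('k')(5))), -377), h)) = Mul(-1, Add(Mul(Add(Pow(Add(Pow(5, 2), Pow(-5, 2)), Rational(1, 2)), Mul(-6, Add(7, Mul(-1, 5)))), -377), 46)) = Mul(-1, Add(Mul(Add(Pow(Add(25, 25), Rational(1, 2)), Mul(-6, Add(7, -5))), -377), 46)) = Mul(-1, Add(Mul(Add(Pow(50, Rational(1, 2)), Mul(-6, 2)), -377), 46)) = Mul(-1, Add(Mul(Add(Mul(5, Pow(2, Rational(1, 2))), -12), -377), 46)) = Mul(-1, Add(Mul(Add(-12, Mul(5, Pow(2, Rational(1, 2)))), -377), 46)) = Mul(-1, Add(Add(4524, Mul(-1885, Pow(2, Rational(1, 2)))), 46)) = Mul(-1, Add(4570, Mul(-1885, Pow(2, Rational(1, 2))))) = Add(-4570, Mul(1885, Pow(2, Rational(1, 2))))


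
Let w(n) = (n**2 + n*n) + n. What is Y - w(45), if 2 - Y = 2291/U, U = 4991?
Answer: -20430454/4991 ≈ -4093.5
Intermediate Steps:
w(n) = n + 2*n**2 (w(n) = (n**2 + n**2) + n = 2*n**2 + n = n + 2*n**2)
Y = 7691/4991 (Y = 2 - 2291/4991 = 7691/4991 ≈ 1.5410)
Y - w(45) = 7691/4991 - 45*(1 + 2*45) = 7691/4991 - 45*(1 + 90) = 7691/4991 - 45*91 = 7691/4991 - 1*4095 = 7691/4991 - 4095 = -20430454/4991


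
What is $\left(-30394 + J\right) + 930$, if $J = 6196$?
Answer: $-23268$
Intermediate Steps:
$\left(-30394 + J\right) + 930 = \left(-30394 + 6196\right) + 930 = -24198 + 930 = -23268$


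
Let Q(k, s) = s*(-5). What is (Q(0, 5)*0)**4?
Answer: 0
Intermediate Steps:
Q(k, s) = -5*s
(Q(0, 5)*0)**4 = (-5*5*0)**4 = (-25*0)**4 = 0**4 = 0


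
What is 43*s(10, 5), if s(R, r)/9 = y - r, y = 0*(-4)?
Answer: -1935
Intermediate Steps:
y = 0
s(R, r) = -9*r (s(R, r) = 9*(0 - r) = 9*(-r) = -9*r)
43*s(10, 5) = 43*(-9*5) = 43*(-45) = -1935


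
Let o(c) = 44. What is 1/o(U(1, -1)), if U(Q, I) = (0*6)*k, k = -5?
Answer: 1/44 ≈ 0.022727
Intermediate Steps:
U(Q, I) = 0 (U(Q, I) = (0*6)*(-5) = 0*(-5) = 0)
1/o(U(1, -1)) = 1/44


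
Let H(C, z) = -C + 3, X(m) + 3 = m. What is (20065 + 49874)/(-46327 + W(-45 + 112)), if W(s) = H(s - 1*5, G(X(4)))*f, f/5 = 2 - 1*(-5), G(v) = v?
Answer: -69939/48392 ≈ -1.4453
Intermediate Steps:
X(m) = -3 + m
H(C, z) = 3 - C
f = 35 (f = 5*(2 - 1*(-5)) = 5*(2 + 5) = 5*7 = 35)
W(s) = 280 - 35*s (W(s) = (3 - (s - 1*5))*35 = (3 - (s - 5))*35 = (3 - (-5 + s))*35 = (3 + (5 - s))*35 = (8 - s)*35 = 280 - 35*s)
(20065 + 49874)/(-46327 + W(-45 + 112)) = (20065 + 49874)/(-46327 + (280 - 35*(-45 + 112))) = 69939/(-46327 + (280 - 35*67)) = 69939/(-46327 + (280 - 2345)) = 69939/(-46327 - 2065) = 69939/(-48392) = 69939*(-1/48392) = -69939/48392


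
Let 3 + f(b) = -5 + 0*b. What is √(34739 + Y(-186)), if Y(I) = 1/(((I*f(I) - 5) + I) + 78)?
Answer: √2627136930/275 ≈ 186.38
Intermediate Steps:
f(b) = -8 (f(b) = -3 + (-5 + 0*b) = -3 + (-5 + 0) = -3 - 5 = -8)
Y(I) = 1/(73 - 7*I) (Y(I) = 1/(((I*(-8) - 5) + I) + 78) = 1/(((-8*I - 5) + I) + 78) = 1/(((-5 - 8*I) + I) + 78) = 1/((-5 - 7*I) + 78) = 1/(73 - 7*I))
√(34739 + Y(-186)) = √(34739 + 1/(73 - 7*(-186))) = √(34739 + 1/(73 + 1302)) = √(34739 + 1/1375) = √(47766126/1375) = √2627136930/275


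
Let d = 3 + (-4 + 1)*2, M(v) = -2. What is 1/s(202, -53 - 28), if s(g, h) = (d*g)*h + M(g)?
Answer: 1/49084 ≈ 2.0373e-5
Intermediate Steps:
d = -3 (d = 3 - 3*2 = 3 - 6 = -3)
s(g, h) = -2 - 3*g*h (s(g, h) = (-3*g)*h - 2 = -3*g*h - 2 = -2 - 3*g*h)
1/s(202, -53 - 28) = 1/(-2 - 3*202*(-53 - 28)) = 1/(-2 - 3*202*(-81)) = 1/(-2 + 49086) = 1/49084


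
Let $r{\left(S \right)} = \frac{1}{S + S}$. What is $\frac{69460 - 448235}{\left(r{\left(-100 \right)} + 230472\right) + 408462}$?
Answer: $- \frac{75755000}{127786799} \approx -0.59282$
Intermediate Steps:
$r{\left(S \right)} = \frac{1}{2 S}$
$\frac{69460 - 448235}{\left(r{\left(-100 \right)} + 230472\right) + 408462} = \frac{69460 - 448235}{\left(\frac{1}{2 \left(-100\right)} + 230472\right) + 408462} = - \frac{378775}{\left(\frac{1}{2} \left(- \frac{1}{100}\right) + 230472\right) + 408462} = - \frac{378775}{\left(- \frac{1}{200} + 230472\right) + 408462} = - \frac{378775}{\frac{46094399}{200} + 408462} = - \frac{378775}{\frac{127786799}{200}} = \left(-378775\right) \frac{200}{127786799} = - \frac{75755000}{127786799}$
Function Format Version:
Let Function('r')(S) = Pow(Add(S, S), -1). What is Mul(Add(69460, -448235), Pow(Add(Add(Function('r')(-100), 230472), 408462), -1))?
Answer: Rational(-75755000, 127786799) ≈ -0.59282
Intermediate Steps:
Function('r')(S) = Mul(Rational(1, 2), Pow(S, -1)) (Function('r')(S) = Pow(Mul(2, S), -1) = Mul(Rational(1, 2), Pow(S, -1)))
Mul(Add(69460, -448235), Pow(Add(Add(Function('r')(-100), 230472), 408462), -1)) = Mul(Add(69460, -448235), Pow(Add(Add(Mul(Rational(1, 2), Pow(-100, -1)), 230472), 408462), -1)) = Mul(-378775, Pow(Add(Add(Mul(Rational(1, 2), Rational(-1, 100)), 230472), 408462), -1)) = Mul(-378775, Pow(Add(Add(Rational(-1, 200), 230472), 408462), -1)) = Mul(-378775, Pow(Add(Rational(46094399, 200), 408462), -1)) = Mul(-378775, Pow(Rational(127786799, 200), -1)) = Mul(-378775, Rational(200, 127786799)) = Rational(-75755000, 127786799)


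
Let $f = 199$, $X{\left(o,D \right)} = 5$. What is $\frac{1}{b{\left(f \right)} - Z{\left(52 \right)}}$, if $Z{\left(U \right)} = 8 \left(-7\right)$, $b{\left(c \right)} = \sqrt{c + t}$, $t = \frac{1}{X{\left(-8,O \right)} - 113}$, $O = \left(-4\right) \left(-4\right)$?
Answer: $\frac{6048}{317197} - \frac{6 \sqrt{64473}}{317197} \approx 0.014264$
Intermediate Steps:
$O = 16$
$t = - \frac{1}{108}$ ($t = \frac{1}{5 - 113} = \frac{1}{-108} = - \frac{1}{108} \approx -0.0092593$)
$b{\left(c \right)} = \sqrt{- \frac{1}{108} + c}$ ($b{\left(c \right)} = \sqrt{c - \frac{1}{108}} = \sqrt{- \frac{1}{108} + c}$)
$Z{\left(U \right)} = -56$
$\frac{1}{b{\left(f \right)} - Z{\left(52 \right)}} = \frac{1}{\frac{\sqrt{-3 + 324 \cdot 199}}{18} - -56} = \frac{1}{\frac{\sqrt{-3 + 64476}}{18} + 56} = \frac{1}{\frac{\sqrt{64473}}{18} + 56} = \frac{1}{56 + \frac{\sqrt{64473}}{18}}$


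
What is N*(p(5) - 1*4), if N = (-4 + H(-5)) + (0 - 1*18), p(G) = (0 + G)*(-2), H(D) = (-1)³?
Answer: 322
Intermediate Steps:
H(D) = -1
p(G) = -2*G (p(G) = G*(-2) = -2*G)
N = -23 (N = (-4 - 1) + (0 - 1*18) = -5 + (0 - 18) = -5 - 18 = -23)
N*(p(5) - 1*4) = -23*(-2*5 - 1*4) = -23*(-10 - 4) = -23*(-14) = 322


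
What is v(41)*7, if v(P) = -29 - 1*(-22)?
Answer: -49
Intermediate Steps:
v(P) = -7 (v(P) = -29 + 22 = -7)
v(41)*7 = -7*7 = -49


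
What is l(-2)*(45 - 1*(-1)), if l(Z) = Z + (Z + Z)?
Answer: -276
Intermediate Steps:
l(Z) = 3*Z (l(Z) = Z + 2*Z = 3*Z)
l(-2)*(45 - 1*(-1)) = (3*(-2))*(45 - 1*(-1)) = -6*(45 + 1) = -6*46 = -276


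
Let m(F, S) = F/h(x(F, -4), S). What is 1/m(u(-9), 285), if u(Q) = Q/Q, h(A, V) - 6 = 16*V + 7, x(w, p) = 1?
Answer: 4573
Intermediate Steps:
h(A, V) = 13 + 16*V (h(A, V) = 6 + (16*V + 7) = 6 + (7 + 16*V) = 13 + 16*V)
u(Q) = 1
m(F, S) = F/(13 + 16*S)
1/m(u(-9), 285) = 1/(1/(13 + 16*285)) = 1/(1/(13 + 4560)) = 1/(1/4573) = 4573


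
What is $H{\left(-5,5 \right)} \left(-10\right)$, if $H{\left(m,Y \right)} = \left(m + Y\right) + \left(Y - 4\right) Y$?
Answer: $-50$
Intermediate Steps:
$H{\left(m,Y \right)} = Y + m + Y \left(-4 + Y\right)$ ($H{\left(m,Y \right)} = \left(Y + m\right) + \left(-4 + Y\right) Y = \left(Y + m\right) + Y \left(-4 + Y\right) = Y + m + Y \left(-4 + Y\right)$)
$H{\left(-5,5 \right)} \left(-10\right) = \left(-5 + 5^{2} - 15\right) \left(-10\right) = \left(-5 + 25 - 15\right) \left(-10\right) = 5 \left(-10\right) = -50$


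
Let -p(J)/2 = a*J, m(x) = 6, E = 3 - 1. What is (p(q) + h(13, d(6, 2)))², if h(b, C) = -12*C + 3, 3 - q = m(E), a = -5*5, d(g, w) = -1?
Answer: 18225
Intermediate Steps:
a = -25
E = 2
q = -3 (q = 3 - 1*6 = 3 - 6 = -3)
p(J) = 50*J (p(J) = -(-50)*J = 50*J)
h(b, C) = 3 - 12*C
(p(q) + h(13, d(6, 2)))² = (50*(-3) + (3 - 12*(-1)))² = (-150 + (3 + 12))² = (-150 + 15)² = (-135)² = 18225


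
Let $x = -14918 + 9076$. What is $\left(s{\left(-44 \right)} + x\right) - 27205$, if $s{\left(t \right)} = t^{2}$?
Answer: $-31111$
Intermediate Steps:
$x = -5842$
$\left(s{\left(-44 \right)} + x\right) - 27205 = \left(\left(-44\right)^{2} - 5842\right) - 27205 = \left(1936 - 5842\right) - 27205 = -3906 - 27205 = -31111$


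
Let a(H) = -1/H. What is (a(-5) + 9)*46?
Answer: 2116/5 ≈ 423.20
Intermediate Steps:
(a(-5) + 9)*46 = (-1/(-5) + 9)*46 = (-1*(-1/5) + 9)*46 = (1/5 + 9)*46 = (46/5)*46 = 2116/5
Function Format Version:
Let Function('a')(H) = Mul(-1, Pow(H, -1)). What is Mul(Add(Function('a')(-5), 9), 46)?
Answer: Rational(2116, 5) ≈ 423.20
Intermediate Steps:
Mul(Add(Function('a')(-5), 9), 46) = Mul(Add(Mul(-1, Pow(-5, -1)), 9), 46) = Mul(Add(Mul(-1, Rational(-1, 5)), 9), 46) = Mul(Add(Rational(1, 5), 9), 46) = Mul(Rational(46, 5), 46) = Rational(2116, 5)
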